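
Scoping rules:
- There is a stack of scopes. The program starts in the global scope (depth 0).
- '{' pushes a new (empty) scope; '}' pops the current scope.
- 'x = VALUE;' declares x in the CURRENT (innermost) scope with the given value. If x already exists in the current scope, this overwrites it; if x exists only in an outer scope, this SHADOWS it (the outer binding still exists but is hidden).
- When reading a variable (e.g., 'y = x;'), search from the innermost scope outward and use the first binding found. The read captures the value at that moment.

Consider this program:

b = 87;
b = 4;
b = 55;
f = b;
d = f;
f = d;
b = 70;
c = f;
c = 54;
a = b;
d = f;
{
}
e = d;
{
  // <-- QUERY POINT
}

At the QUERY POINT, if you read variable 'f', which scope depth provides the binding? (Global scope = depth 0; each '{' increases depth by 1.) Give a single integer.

Answer: 0

Derivation:
Step 1: declare b=87 at depth 0
Step 2: declare b=4 at depth 0
Step 3: declare b=55 at depth 0
Step 4: declare f=(read b)=55 at depth 0
Step 5: declare d=(read f)=55 at depth 0
Step 6: declare f=(read d)=55 at depth 0
Step 7: declare b=70 at depth 0
Step 8: declare c=(read f)=55 at depth 0
Step 9: declare c=54 at depth 0
Step 10: declare a=(read b)=70 at depth 0
Step 11: declare d=(read f)=55 at depth 0
Step 12: enter scope (depth=1)
Step 13: exit scope (depth=0)
Step 14: declare e=(read d)=55 at depth 0
Step 15: enter scope (depth=1)
Visible at query point: a=70 b=70 c=54 d=55 e=55 f=55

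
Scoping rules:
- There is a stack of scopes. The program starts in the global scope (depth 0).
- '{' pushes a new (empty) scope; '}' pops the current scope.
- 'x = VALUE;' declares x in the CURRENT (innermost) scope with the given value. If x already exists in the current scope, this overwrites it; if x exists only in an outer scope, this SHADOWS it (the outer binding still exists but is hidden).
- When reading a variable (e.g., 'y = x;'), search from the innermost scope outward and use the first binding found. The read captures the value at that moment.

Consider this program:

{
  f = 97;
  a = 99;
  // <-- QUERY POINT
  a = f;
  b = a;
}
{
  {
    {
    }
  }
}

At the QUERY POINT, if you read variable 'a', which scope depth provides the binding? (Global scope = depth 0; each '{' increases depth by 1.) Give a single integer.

Answer: 1

Derivation:
Step 1: enter scope (depth=1)
Step 2: declare f=97 at depth 1
Step 3: declare a=99 at depth 1
Visible at query point: a=99 f=97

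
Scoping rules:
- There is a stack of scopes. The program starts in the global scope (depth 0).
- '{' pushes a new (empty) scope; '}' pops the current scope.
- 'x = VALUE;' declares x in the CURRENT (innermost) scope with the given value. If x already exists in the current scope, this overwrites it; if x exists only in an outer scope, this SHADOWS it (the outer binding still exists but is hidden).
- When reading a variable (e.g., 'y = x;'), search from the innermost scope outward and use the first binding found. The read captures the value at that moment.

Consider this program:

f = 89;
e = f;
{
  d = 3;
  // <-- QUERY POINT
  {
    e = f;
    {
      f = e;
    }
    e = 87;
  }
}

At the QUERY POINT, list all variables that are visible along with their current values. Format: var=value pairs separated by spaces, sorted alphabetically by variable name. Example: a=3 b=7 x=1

Answer: d=3 e=89 f=89

Derivation:
Step 1: declare f=89 at depth 0
Step 2: declare e=(read f)=89 at depth 0
Step 3: enter scope (depth=1)
Step 4: declare d=3 at depth 1
Visible at query point: d=3 e=89 f=89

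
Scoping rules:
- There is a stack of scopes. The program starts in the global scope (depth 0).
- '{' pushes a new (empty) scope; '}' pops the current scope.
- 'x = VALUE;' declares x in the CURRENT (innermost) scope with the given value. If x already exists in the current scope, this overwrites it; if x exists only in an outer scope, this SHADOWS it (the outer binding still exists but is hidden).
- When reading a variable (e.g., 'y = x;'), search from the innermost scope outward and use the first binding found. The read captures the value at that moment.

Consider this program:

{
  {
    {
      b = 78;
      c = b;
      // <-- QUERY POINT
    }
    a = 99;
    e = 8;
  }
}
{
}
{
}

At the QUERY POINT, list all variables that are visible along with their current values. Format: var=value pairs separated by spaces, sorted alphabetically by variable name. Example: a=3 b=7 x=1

Step 1: enter scope (depth=1)
Step 2: enter scope (depth=2)
Step 3: enter scope (depth=3)
Step 4: declare b=78 at depth 3
Step 5: declare c=(read b)=78 at depth 3
Visible at query point: b=78 c=78

Answer: b=78 c=78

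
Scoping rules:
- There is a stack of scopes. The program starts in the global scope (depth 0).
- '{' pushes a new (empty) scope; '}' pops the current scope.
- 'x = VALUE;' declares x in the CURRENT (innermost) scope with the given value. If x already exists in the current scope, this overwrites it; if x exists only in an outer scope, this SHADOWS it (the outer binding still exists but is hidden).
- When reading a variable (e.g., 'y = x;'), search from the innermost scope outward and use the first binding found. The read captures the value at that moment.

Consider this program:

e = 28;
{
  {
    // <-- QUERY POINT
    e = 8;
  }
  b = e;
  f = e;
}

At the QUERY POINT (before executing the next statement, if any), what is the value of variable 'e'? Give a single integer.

Answer: 28

Derivation:
Step 1: declare e=28 at depth 0
Step 2: enter scope (depth=1)
Step 3: enter scope (depth=2)
Visible at query point: e=28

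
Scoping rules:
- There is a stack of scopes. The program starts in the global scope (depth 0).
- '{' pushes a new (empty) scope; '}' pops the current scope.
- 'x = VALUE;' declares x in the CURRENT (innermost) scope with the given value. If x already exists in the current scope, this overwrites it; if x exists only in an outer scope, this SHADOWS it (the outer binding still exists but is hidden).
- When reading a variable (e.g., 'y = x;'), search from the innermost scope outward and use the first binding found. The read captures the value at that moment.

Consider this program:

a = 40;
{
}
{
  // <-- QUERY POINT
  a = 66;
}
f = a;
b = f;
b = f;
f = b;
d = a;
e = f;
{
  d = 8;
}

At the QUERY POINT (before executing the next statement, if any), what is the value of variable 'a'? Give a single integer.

Step 1: declare a=40 at depth 0
Step 2: enter scope (depth=1)
Step 3: exit scope (depth=0)
Step 4: enter scope (depth=1)
Visible at query point: a=40

Answer: 40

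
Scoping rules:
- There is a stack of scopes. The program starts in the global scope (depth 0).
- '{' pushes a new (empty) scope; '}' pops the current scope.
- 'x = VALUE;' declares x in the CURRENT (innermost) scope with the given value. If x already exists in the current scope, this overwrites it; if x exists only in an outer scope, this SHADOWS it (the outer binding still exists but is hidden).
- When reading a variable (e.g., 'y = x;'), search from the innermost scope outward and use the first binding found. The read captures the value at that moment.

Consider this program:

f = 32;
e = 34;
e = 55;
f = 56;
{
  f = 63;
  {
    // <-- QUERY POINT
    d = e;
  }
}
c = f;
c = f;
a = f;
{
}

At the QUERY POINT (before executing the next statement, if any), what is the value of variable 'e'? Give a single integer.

Step 1: declare f=32 at depth 0
Step 2: declare e=34 at depth 0
Step 3: declare e=55 at depth 0
Step 4: declare f=56 at depth 0
Step 5: enter scope (depth=1)
Step 6: declare f=63 at depth 1
Step 7: enter scope (depth=2)
Visible at query point: e=55 f=63

Answer: 55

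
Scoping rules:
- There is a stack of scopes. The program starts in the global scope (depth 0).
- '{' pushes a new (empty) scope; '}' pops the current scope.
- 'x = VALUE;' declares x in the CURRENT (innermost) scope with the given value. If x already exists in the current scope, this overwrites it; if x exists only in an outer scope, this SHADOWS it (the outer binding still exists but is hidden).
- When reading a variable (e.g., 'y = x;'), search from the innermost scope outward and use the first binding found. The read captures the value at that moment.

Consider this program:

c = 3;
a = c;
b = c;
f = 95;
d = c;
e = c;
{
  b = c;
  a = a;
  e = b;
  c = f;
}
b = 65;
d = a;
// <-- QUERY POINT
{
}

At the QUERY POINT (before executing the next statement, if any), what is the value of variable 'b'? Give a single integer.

Answer: 65

Derivation:
Step 1: declare c=3 at depth 0
Step 2: declare a=(read c)=3 at depth 0
Step 3: declare b=(read c)=3 at depth 0
Step 4: declare f=95 at depth 0
Step 5: declare d=(read c)=3 at depth 0
Step 6: declare e=(read c)=3 at depth 0
Step 7: enter scope (depth=1)
Step 8: declare b=(read c)=3 at depth 1
Step 9: declare a=(read a)=3 at depth 1
Step 10: declare e=(read b)=3 at depth 1
Step 11: declare c=(read f)=95 at depth 1
Step 12: exit scope (depth=0)
Step 13: declare b=65 at depth 0
Step 14: declare d=(read a)=3 at depth 0
Visible at query point: a=3 b=65 c=3 d=3 e=3 f=95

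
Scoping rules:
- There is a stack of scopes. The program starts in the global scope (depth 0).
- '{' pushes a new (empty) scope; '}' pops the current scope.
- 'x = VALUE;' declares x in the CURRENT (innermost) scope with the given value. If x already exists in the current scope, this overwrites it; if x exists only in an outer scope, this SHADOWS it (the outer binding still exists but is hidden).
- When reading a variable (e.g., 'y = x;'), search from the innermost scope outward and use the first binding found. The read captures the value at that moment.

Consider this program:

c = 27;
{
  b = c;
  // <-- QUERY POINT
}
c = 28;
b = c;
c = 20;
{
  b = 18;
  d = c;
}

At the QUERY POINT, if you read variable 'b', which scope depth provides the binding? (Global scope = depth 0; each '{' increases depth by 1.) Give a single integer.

Answer: 1

Derivation:
Step 1: declare c=27 at depth 0
Step 2: enter scope (depth=1)
Step 3: declare b=(read c)=27 at depth 1
Visible at query point: b=27 c=27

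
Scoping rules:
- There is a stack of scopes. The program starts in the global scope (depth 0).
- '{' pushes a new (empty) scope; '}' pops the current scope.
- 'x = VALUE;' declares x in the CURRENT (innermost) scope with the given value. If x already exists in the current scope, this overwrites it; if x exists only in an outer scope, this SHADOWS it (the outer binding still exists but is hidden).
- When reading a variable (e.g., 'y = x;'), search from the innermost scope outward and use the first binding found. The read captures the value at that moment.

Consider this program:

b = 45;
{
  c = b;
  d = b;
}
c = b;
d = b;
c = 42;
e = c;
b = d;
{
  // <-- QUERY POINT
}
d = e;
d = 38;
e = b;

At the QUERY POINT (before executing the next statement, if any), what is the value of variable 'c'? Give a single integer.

Answer: 42

Derivation:
Step 1: declare b=45 at depth 0
Step 2: enter scope (depth=1)
Step 3: declare c=(read b)=45 at depth 1
Step 4: declare d=(read b)=45 at depth 1
Step 5: exit scope (depth=0)
Step 6: declare c=(read b)=45 at depth 0
Step 7: declare d=(read b)=45 at depth 0
Step 8: declare c=42 at depth 0
Step 9: declare e=(read c)=42 at depth 0
Step 10: declare b=(read d)=45 at depth 0
Step 11: enter scope (depth=1)
Visible at query point: b=45 c=42 d=45 e=42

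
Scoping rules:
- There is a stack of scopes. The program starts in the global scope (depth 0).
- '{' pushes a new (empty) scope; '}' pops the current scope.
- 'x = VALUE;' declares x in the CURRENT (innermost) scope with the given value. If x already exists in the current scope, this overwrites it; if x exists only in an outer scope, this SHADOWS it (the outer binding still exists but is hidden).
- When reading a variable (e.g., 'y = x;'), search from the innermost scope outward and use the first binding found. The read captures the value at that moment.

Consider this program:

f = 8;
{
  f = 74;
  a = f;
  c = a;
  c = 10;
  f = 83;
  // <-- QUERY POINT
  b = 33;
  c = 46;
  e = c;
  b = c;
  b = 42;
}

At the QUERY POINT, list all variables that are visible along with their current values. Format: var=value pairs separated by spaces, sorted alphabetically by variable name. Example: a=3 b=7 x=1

Step 1: declare f=8 at depth 0
Step 2: enter scope (depth=1)
Step 3: declare f=74 at depth 1
Step 4: declare a=(read f)=74 at depth 1
Step 5: declare c=(read a)=74 at depth 1
Step 6: declare c=10 at depth 1
Step 7: declare f=83 at depth 1
Visible at query point: a=74 c=10 f=83

Answer: a=74 c=10 f=83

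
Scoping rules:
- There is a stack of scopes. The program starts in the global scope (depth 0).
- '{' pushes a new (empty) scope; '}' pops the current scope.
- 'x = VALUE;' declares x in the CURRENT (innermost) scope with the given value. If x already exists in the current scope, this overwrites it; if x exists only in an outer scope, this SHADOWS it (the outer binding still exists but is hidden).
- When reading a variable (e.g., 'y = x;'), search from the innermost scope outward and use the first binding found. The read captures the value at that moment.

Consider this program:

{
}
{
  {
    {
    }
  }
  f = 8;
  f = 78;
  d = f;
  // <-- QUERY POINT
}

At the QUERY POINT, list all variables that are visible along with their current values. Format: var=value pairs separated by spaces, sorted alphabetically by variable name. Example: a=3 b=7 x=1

Step 1: enter scope (depth=1)
Step 2: exit scope (depth=0)
Step 3: enter scope (depth=1)
Step 4: enter scope (depth=2)
Step 5: enter scope (depth=3)
Step 6: exit scope (depth=2)
Step 7: exit scope (depth=1)
Step 8: declare f=8 at depth 1
Step 9: declare f=78 at depth 1
Step 10: declare d=(read f)=78 at depth 1
Visible at query point: d=78 f=78

Answer: d=78 f=78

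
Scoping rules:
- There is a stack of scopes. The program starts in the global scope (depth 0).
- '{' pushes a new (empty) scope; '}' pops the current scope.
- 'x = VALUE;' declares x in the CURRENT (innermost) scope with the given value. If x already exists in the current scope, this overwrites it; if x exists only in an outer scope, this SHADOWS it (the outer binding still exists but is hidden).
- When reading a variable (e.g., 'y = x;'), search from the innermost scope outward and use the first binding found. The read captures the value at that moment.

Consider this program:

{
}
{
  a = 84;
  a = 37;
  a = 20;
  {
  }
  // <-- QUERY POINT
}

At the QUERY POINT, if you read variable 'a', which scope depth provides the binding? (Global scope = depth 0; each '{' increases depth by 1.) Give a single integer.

Answer: 1

Derivation:
Step 1: enter scope (depth=1)
Step 2: exit scope (depth=0)
Step 3: enter scope (depth=1)
Step 4: declare a=84 at depth 1
Step 5: declare a=37 at depth 1
Step 6: declare a=20 at depth 1
Step 7: enter scope (depth=2)
Step 8: exit scope (depth=1)
Visible at query point: a=20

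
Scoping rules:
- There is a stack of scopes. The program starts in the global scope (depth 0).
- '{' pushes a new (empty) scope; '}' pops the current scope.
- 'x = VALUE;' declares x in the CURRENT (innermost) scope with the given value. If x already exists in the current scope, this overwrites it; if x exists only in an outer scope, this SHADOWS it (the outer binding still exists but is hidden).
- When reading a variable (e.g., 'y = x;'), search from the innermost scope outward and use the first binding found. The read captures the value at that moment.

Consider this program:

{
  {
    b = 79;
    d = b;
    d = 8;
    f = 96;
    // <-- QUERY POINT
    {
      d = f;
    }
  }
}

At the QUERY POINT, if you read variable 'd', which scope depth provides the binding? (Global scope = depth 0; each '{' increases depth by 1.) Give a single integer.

Answer: 2

Derivation:
Step 1: enter scope (depth=1)
Step 2: enter scope (depth=2)
Step 3: declare b=79 at depth 2
Step 4: declare d=(read b)=79 at depth 2
Step 5: declare d=8 at depth 2
Step 6: declare f=96 at depth 2
Visible at query point: b=79 d=8 f=96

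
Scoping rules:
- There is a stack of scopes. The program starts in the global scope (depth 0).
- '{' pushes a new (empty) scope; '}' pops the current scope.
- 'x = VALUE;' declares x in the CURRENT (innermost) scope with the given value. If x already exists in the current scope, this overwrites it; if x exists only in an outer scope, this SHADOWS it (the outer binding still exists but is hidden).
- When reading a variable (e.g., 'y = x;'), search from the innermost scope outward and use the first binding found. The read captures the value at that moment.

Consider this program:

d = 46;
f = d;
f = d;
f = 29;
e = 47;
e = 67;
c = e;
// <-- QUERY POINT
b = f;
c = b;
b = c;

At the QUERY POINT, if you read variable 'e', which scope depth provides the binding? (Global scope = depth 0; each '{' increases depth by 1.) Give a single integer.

Answer: 0

Derivation:
Step 1: declare d=46 at depth 0
Step 2: declare f=(read d)=46 at depth 0
Step 3: declare f=(read d)=46 at depth 0
Step 4: declare f=29 at depth 0
Step 5: declare e=47 at depth 0
Step 6: declare e=67 at depth 0
Step 7: declare c=(read e)=67 at depth 0
Visible at query point: c=67 d=46 e=67 f=29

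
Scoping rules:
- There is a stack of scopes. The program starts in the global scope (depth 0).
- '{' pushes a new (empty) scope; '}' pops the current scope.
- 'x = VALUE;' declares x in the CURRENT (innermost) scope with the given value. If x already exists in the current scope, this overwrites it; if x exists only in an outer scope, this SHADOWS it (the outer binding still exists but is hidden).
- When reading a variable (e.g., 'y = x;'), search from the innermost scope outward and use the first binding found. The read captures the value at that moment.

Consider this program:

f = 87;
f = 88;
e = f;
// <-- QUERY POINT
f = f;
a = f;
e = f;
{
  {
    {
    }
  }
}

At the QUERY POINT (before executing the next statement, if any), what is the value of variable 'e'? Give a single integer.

Answer: 88

Derivation:
Step 1: declare f=87 at depth 0
Step 2: declare f=88 at depth 0
Step 3: declare e=(read f)=88 at depth 0
Visible at query point: e=88 f=88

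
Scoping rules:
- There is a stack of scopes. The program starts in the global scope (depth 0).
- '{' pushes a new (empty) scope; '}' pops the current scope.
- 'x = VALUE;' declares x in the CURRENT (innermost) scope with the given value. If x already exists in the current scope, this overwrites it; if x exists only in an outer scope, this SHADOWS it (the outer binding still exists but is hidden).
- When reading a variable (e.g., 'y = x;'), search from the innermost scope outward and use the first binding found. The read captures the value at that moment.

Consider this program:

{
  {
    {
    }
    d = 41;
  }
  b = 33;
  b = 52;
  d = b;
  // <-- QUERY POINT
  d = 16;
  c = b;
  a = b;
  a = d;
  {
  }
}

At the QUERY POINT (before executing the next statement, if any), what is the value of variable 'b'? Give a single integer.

Answer: 52

Derivation:
Step 1: enter scope (depth=1)
Step 2: enter scope (depth=2)
Step 3: enter scope (depth=3)
Step 4: exit scope (depth=2)
Step 5: declare d=41 at depth 2
Step 6: exit scope (depth=1)
Step 7: declare b=33 at depth 1
Step 8: declare b=52 at depth 1
Step 9: declare d=(read b)=52 at depth 1
Visible at query point: b=52 d=52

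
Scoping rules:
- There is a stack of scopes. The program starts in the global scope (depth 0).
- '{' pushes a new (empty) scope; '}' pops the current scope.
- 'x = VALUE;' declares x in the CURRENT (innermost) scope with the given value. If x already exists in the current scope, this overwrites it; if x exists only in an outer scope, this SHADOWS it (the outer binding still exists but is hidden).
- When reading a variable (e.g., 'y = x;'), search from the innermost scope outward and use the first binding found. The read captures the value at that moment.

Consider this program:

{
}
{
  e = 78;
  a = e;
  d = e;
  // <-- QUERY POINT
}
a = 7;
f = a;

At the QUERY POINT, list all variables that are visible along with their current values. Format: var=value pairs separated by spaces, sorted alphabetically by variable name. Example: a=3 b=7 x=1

Answer: a=78 d=78 e=78

Derivation:
Step 1: enter scope (depth=1)
Step 2: exit scope (depth=0)
Step 3: enter scope (depth=1)
Step 4: declare e=78 at depth 1
Step 5: declare a=(read e)=78 at depth 1
Step 6: declare d=(read e)=78 at depth 1
Visible at query point: a=78 d=78 e=78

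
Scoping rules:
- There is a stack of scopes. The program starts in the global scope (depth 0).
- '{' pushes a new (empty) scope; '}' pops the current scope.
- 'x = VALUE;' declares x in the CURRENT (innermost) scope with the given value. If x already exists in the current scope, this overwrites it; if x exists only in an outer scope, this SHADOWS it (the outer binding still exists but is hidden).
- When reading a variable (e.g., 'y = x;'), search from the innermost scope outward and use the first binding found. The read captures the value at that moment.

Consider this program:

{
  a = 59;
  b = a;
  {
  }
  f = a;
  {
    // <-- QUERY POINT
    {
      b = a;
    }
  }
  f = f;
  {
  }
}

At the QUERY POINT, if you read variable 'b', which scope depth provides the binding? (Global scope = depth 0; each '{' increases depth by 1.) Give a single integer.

Answer: 1

Derivation:
Step 1: enter scope (depth=1)
Step 2: declare a=59 at depth 1
Step 3: declare b=(read a)=59 at depth 1
Step 4: enter scope (depth=2)
Step 5: exit scope (depth=1)
Step 6: declare f=(read a)=59 at depth 1
Step 7: enter scope (depth=2)
Visible at query point: a=59 b=59 f=59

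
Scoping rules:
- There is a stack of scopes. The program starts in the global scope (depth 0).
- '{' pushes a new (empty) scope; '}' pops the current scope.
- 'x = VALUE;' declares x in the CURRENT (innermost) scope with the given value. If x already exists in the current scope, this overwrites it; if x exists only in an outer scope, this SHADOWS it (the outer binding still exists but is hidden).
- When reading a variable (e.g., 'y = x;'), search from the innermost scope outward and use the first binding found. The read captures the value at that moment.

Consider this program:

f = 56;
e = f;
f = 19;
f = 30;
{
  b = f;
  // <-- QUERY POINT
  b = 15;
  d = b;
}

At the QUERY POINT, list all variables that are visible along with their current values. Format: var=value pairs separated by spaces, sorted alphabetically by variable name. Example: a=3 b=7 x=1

Answer: b=30 e=56 f=30

Derivation:
Step 1: declare f=56 at depth 0
Step 2: declare e=(read f)=56 at depth 0
Step 3: declare f=19 at depth 0
Step 4: declare f=30 at depth 0
Step 5: enter scope (depth=1)
Step 6: declare b=(read f)=30 at depth 1
Visible at query point: b=30 e=56 f=30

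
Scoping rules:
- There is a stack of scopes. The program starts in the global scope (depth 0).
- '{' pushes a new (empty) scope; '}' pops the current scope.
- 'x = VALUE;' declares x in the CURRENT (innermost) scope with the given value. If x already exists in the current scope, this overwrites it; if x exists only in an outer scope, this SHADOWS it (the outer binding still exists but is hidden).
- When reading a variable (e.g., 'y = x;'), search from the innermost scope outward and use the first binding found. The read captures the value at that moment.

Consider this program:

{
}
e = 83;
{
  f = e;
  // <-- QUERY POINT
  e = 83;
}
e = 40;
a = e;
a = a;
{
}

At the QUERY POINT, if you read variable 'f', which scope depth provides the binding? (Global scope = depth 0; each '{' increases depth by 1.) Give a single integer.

Answer: 1

Derivation:
Step 1: enter scope (depth=1)
Step 2: exit scope (depth=0)
Step 3: declare e=83 at depth 0
Step 4: enter scope (depth=1)
Step 5: declare f=(read e)=83 at depth 1
Visible at query point: e=83 f=83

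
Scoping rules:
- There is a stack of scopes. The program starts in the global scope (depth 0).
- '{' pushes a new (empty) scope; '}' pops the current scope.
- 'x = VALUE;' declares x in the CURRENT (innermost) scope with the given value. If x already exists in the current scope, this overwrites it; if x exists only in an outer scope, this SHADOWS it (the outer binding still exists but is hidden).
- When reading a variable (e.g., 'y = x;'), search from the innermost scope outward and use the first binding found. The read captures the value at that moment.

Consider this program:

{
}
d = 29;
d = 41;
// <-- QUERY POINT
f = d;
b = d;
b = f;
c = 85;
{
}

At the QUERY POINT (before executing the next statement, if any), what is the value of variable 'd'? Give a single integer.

Step 1: enter scope (depth=1)
Step 2: exit scope (depth=0)
Step 3: declare d=29 at depth 0
Step 4: declare d=41 at depth 0
Visible at query point: d=41

Answer: 41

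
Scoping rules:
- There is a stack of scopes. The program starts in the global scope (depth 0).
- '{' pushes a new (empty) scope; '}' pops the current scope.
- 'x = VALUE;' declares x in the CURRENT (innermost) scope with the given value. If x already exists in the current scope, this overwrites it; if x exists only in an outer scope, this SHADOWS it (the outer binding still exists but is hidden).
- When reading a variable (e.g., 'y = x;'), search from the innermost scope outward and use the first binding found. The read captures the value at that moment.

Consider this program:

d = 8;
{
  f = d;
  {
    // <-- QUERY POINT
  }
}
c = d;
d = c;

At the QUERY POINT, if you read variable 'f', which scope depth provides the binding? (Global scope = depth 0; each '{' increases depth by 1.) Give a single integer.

Step 1: declare d=8 at depth 0
Step 2: enter scope (depth=1)
Step 3: declare f=(read d)=8 at depth 1
Step 4: enter scope (depth=2)
Visible at query point: d=8 f=8

Answer: 1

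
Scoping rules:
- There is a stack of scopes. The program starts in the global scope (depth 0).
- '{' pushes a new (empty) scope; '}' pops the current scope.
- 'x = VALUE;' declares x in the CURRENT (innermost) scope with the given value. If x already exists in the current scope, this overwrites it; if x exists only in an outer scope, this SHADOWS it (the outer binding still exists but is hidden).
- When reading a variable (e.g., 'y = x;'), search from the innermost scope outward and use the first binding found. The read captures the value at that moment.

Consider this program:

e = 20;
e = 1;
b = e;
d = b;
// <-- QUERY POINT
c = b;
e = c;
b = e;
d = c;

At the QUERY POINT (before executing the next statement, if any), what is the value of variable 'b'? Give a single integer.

Step 1: declare e=20 at depth 0
Step 2: declare e=1 at depth 0
Step 3: declare b=(read e)=1 at depth 0
Step 4: declare d=(read b)=1 at depth 0
Visible at query point: b=1 d=1 e=1

Answer: 1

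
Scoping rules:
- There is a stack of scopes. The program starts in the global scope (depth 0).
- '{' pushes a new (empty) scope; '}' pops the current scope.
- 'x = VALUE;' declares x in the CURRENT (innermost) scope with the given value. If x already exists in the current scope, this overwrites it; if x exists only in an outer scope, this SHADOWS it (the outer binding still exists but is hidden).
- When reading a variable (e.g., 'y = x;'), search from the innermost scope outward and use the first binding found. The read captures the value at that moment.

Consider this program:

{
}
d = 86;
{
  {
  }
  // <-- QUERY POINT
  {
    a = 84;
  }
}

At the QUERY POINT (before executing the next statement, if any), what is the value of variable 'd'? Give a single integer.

Answer: 86

Derivation:
Step 1: enter scope (depth=1)
Step 2: exit scope (depth=0)
Step 3: declare d=86 at depth 0
Step 4: enter scope (depth=1)
Step 5: enter scope (depth=2)
Step 6: exit scope (depth=1)
Visible at query point: d=86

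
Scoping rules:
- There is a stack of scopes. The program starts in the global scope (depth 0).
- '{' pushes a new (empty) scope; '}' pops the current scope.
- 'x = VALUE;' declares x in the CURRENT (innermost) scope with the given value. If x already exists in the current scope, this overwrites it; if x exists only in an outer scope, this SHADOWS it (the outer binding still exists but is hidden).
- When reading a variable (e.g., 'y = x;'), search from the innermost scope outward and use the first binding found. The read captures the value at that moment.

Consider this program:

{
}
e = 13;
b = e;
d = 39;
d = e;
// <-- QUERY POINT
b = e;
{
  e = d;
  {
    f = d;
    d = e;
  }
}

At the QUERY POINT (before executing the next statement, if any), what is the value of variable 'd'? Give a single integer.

Answer: 13

Derivation:
Step 1: enter scope (depth=1)
Step 2: exit scope (depth=0)
Step 3: declare e=13 at depth 0
Step 4: declare b=(read e)=13 at depth 0
Step 5: declare d=39 at depth 0
Step 6: declare d=(read e)=13 at depth 0
Visible at query point: b=13 d=13 e=13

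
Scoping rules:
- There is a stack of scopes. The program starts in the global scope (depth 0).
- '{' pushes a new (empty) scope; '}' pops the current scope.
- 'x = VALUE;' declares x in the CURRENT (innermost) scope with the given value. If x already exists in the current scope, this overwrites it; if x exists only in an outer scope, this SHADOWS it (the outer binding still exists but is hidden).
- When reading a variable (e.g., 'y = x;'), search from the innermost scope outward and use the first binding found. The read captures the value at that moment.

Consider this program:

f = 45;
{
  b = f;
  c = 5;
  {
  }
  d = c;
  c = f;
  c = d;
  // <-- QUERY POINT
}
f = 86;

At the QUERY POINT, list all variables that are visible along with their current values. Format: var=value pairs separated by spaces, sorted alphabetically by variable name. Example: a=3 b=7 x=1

Step 1: declare f=45 at depth 0
Step 2: enter scope (depth=1)
Step 3: declare b=(read f)=45 at depth 1
Step 4: declare c=5 at depth 1
Step 5: enter scope (depth=2)
Step 6: exit scope (depth=1)
Step 7: declare d=(read c)=5 at depth 1
Step 8: declare c=(read f)=45 at depth 1
Step 9: declare c=(read d)=5 at depth 1
Visible at query point: b=45 c=5 d=5 f=45

Answer: b=45 c=5 d=5 f=45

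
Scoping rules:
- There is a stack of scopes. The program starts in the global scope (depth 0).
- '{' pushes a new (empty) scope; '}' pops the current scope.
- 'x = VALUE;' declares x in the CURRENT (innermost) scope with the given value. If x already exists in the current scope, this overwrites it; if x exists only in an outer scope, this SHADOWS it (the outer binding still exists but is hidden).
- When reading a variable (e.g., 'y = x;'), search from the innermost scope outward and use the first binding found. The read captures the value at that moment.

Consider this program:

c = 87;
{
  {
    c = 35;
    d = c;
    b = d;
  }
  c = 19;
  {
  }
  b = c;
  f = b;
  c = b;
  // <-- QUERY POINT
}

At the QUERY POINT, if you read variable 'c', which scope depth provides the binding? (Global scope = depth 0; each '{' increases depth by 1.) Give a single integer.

Answer: 1

Derivation:
Step 1: declare c=87 at depth 0
Step 2: enter scope (depth=1)
Step 3: enter scope (depth=2)
Step 4: declare c=35 at depth 2
Step 5: declare d=(read c)=35 at depth 2
Step 6: declare b=(read d)=35 at depth 2
Step 7: exit scope (depth=1)
Step 8: declare c=19 at depth 1
Step 9: enter scope (depth=2)
Step 10: exit scope (depth=1)
Step 11: declare b=(read c)=19 at depth 1
Step 12: declare f=(read b)=19 at depth 1
Step 13: declare c=(read b)=19 at depth 1
Visible at query point: b=19 c=19 f=19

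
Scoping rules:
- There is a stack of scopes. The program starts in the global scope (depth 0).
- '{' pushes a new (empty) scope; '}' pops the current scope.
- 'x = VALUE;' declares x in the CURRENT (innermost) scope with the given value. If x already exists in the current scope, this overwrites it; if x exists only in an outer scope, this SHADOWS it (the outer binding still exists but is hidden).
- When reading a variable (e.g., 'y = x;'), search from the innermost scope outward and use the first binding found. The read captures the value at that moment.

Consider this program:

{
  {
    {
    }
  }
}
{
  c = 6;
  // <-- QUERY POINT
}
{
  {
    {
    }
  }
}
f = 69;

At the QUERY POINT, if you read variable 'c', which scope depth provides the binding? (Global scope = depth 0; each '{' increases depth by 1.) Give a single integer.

Step 1: enter scope (depth=1)
Step 2: enter scope (depth=2)
Step 3: enter scope (depth=3)
Step 4: exit scope (depth=2)
Step 5: exit scope (depth=1)
Step 6: exit scope (depth=0)
Step 7: enter scope (depth=1)
Step 8: declare c=6 at depth 1
Visible at query point: c=6

Answer: 1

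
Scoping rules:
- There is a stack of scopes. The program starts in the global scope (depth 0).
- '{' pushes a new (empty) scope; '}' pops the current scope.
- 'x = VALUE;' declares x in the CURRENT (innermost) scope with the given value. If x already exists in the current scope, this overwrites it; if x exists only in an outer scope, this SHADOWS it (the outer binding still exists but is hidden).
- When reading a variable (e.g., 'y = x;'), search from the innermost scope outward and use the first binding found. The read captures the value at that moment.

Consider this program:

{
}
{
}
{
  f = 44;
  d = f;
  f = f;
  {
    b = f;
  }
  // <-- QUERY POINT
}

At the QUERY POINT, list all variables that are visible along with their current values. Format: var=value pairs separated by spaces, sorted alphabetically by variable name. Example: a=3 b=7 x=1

Step 1: enter scope (depth=1)
Step 2: exit scope (depth=0)
Step 3: enter scope (depth=1)
Step 4: exit scope (depth=0)
Step 5: enter scope (depth=1)
Step 6: declare f=44 at depth 1
Step 7: declare d=(read f)=44 at depth 1
Step 8: declare f=(read f)=44 at depth 1
Step 9: enter scope (depth=2)
Step 10: declare b=(read f)=44 at depth 2
Step 11: exit scope (depth=1)
Visible at query point: d=44 f=44

Answer: d=44 f=44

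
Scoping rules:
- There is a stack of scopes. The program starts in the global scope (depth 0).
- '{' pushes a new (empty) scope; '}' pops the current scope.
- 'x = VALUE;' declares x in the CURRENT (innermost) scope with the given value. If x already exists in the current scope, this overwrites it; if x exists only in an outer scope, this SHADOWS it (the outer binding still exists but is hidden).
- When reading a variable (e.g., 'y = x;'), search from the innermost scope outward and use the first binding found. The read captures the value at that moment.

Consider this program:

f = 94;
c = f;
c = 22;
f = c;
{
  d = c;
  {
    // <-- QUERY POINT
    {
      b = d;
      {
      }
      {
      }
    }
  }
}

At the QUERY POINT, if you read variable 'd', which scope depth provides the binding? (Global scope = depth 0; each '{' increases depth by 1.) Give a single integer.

Step 1: declare f=94 at depth 0
Step 2: declare c=(read f)=94 at depth 0
Step 3: declare c=22 at depth 0
Step 4: declare f=(read c)=22 at depth 0
Step 5: enter scope (depth=1)
Step 6: declare d=(read c)=22 at depth 1
Step 7: enter scope (depth=2)
Visible at query point: c=22 d=22 f=22

Answer: 1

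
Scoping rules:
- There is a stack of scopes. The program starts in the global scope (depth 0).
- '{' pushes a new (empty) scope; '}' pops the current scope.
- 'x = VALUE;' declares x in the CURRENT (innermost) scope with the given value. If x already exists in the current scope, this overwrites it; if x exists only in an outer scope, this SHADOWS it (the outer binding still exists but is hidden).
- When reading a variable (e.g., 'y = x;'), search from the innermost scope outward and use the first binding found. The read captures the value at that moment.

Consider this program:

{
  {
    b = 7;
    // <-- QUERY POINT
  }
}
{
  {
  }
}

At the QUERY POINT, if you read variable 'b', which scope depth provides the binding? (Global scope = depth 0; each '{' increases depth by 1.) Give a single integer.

Step 1: enter scope (depth=1)
Step 2: enter scope (depth=2)
Step 3: declare b=7 at depth 2
Visible at query point: b=7

Answer: 2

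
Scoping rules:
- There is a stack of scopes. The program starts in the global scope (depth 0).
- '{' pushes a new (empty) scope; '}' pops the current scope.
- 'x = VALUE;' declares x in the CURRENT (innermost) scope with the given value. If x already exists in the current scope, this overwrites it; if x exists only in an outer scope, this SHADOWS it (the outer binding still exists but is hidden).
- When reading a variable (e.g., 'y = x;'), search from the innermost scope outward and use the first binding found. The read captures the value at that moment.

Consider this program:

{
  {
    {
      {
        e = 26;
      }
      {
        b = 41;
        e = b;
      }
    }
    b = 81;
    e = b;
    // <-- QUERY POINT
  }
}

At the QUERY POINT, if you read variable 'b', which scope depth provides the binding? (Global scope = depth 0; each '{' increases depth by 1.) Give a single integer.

Answer: 2

Derivation:
Step 1: enter scope (depth=1)
Step 2: enter scope (depth=2)
Step 3: enter scope (depth=3)
Step 4: enter scope (depth=4)
Step 5: declare e=26 at depth 4
Step 6: exit scope (depth=3)
Step 7: enter scope (depth=4)
Step 8: declare b=41 at depth 4
Step 9: declare e=(read b)=41 at depth 4
Step 10: exit scope (depth=3)
Step 11: exit scope (depth=2)
Step 12: declare b=81 at depth 2
Step 13: declare e=(read b)=81 at depth 2
Visible at query point: b=81 e=81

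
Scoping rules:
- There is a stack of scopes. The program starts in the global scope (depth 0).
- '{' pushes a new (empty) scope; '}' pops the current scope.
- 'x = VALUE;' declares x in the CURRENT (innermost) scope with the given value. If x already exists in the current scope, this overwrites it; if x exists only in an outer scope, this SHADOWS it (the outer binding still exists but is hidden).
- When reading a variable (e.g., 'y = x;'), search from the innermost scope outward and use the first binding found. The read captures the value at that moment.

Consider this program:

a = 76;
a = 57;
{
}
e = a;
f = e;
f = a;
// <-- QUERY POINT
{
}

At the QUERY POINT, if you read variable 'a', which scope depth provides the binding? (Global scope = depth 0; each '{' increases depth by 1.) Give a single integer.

Answer: 0

Derivation:
Step 1: declare a=76 at depth 0
Step 2: declare a=57 at depth 0
Step 3: enter scope (depth=1)
Step 4: exit scope (depth=0)
Step 5: declare e=(read a)=57 at depth 0
Step 6: declare f=(read e)=57 at depth 0
Step 7: declare f=(read a)=57 at depth 0
Visible at query point: a=57 e=57 f=57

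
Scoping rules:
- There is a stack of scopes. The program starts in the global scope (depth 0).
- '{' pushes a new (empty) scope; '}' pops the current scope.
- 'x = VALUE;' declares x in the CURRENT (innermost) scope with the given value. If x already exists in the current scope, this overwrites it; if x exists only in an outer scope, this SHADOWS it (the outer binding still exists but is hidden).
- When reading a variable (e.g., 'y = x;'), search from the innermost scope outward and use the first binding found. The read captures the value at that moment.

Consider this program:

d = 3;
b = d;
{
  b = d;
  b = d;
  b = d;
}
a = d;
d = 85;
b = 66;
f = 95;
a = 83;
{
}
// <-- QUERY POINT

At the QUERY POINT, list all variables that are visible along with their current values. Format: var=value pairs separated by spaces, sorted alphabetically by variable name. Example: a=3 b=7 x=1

Answer: a=83 b=66 d=85 f=95

Derivation:
Step 1: declare d=3 at depth 0
Step 2: declare b=(read d)=3 at depth 0
Step 3: enter scope (depth=1)
Step 4: declare b=(read d)=3 at depth 1
Step 5: declare b=(read d)=3 at depth 1
Step 6: declare b=(read d)=3 at depth 1
Step 7: exit scope (depth=0)
Step 8: declare a=(read d)=3 at depth 0
Step 9: declare d=85 at depth 0
Step 10: declare b=66 at depth 0
Step 11: declare f=95 at depth 0
Step 12: declare a=83 at depth 0
Step 13: enter scope (depth=1)
Step 14: exit scope (depth=0)
Visible at query point: a=83 b=66 d=85 f=95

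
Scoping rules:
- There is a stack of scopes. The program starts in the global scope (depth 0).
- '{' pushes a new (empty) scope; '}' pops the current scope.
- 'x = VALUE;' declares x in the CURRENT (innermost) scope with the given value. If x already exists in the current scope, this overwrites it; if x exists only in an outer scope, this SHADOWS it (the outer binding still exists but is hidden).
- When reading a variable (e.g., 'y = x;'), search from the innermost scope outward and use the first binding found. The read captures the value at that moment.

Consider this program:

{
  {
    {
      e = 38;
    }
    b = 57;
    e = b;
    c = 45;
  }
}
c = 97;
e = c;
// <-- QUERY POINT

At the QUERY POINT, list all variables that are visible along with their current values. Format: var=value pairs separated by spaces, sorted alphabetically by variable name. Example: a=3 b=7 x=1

Step 1: enter scope (depth=1)
Step 2: enter scope (depth=2)
Step 3: enter scope (depth=3)
Step 4: declare e=38 at depth 3
Step 5: exit scope (depth=2)
Step 6: declare b=57 at depth 2
Step 7: declare e=(read b)=57 at depth 2
Step 8: declare c=45 at depth 2
Step 9: exit scope (depth=1)
Step 10: exit scope (depth=0)
Step 11: declare c=97 at depth 0
Step 12: declare e=(read c)=97 at depth 0
Visible at query point: c=97 e=97

Answer: c=97 e=97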